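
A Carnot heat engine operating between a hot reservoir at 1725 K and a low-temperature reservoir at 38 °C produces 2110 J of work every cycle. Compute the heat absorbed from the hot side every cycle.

T_C = 38 °C → 38 + 273.15 = 311.15 K.
The Carnot efficiency is η = 1 − T_C/T_H = 1 − 311.15/1725.00 = 0.8196.
Q_H = W/η = 2110/0.8196 = 2570 J.

Q_H ≈ 2570 J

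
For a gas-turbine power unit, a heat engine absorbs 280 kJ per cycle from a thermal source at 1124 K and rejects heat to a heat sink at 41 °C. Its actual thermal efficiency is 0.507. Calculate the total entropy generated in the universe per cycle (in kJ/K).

ΔS_univ ≈ 0.1903 kJ/K

T_C = 41 °C → 41 + 273.15 = 314.15 K.
W = η·Q_H = 0.507 × 280 = 142.0 kJ, so Q_C = Q_H − W = 138.0 kJ.
Reservoir entropy changes: ΔS_H = −Q_H/T_H = −280/1124.00 = -0.2491 kJ/K and ΔS_C = +Q_C/T_C = 138.0/314.15 = 0.4394 kJ/K.
ΔS_univ = −Q_H/T_H + Q_C/T_C = 0.1903 kJ/K (> 0, since η = 0.507 < η_Carnot = 0.721).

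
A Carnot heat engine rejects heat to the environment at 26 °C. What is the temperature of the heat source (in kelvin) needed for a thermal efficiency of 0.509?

T_C = 26 °C → 26 + 273.15 = 299.15 K.
From η = 1 − T_C/T_H, solving for T_H gives T_H = T_C/(1 − η) = 299.15/(1 − 0.509) = 609 K.

T_H ≈ 609 K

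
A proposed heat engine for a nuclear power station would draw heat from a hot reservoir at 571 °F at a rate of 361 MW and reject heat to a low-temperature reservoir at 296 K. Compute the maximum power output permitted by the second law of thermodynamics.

T_H = 571 °F → (571 − 32) × 5/9 = 299.44 °C = 572.59 K.
By the Carnot theorem, η_max = 1 − T_C/T_H = 1 − 296.00/572.59 = 0.4831.
W_max = η_max · Q_H = 0.4831 × 361 = 174.4 MW.

Ẇ_max ≈ 174.4 MW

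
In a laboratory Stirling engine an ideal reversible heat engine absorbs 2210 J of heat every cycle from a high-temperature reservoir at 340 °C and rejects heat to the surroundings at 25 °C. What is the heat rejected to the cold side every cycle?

Q_C ≈ 1070 J

T_H = 340 °C → 340 + 273.15 = 613.15 K.
T_C = 25 °C → 25 + 273.15 = 298.15 K.
The Carnot efficiency is η = 1 − T_C/T_H = 1 − 298.15/613.15 = 0.5137.
For a reversible cycle Q_C/Q_H = T_C/T_H, so Q_C = 2210 × 298.15/613.15 = 1070 J.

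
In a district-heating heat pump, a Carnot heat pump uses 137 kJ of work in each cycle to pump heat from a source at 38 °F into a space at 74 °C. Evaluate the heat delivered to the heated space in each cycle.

Q_H ≈ 673 kJ

T_H = 74 °C → 74 + 273.15 = 347.15 K.
T_C = 38 °F → (38 − 32) × 5/9 = 3.33 °C = 276.48 K.
COP_HP = T_H/(T_H − T_C) = 347.15/70.67 = 4.9125.
Q_H = COP_HP · W = 4.9125 × 137 = 673 kJ.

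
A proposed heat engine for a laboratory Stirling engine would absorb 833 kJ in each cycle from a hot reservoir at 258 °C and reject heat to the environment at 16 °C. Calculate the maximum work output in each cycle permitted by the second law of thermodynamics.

W_max ≈ 380 kJ

T_H = 258 °C → 258 + 273.15 = 531.15 K.
T_C = 16 °C → 16 + 273.15 = 289.15 K.
No engine can exceed the Carnot limit: η_max = 1 − T_C/T_H = 1 − 289.15/531.15 = 0.4556.
W_max = η_max · Q_H = 0.4556 × 833 = 380 kJ.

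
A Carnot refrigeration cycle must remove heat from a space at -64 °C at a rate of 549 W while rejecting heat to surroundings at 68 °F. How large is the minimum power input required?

T_H = 68 °F → (68 − 32) × 5/9 = 20.00 °C = 293.15 K.
T_C = -64 °C → -64 + 273.15 = 209.15 K.
Carnot COP: COP_R = T_C/(T_H − T_C) = 209.15/84.00 = 2.4899.
W = Q_C/COP_R = 549/2.4899 = 220 W.

Ẇ_in ≈ 220 W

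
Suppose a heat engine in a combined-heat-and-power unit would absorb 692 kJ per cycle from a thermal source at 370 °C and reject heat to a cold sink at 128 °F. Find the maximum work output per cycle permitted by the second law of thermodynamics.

T_H = 370 °C → 370 + 273.15 = 643.15 K.
T_C = 128 °F → (128 − 32) × 5/9 = 53.33 °C = 326.48 K.
The second-law ceiling is the Carnot efficiency, η_max = 1 − T_C/T_H = 1 − 326.48/643.15 = 0.4924.
W_max = η_max · Q_H = 0.4924 × 692 = 341 kJ.

W_max ≈ 341 kJ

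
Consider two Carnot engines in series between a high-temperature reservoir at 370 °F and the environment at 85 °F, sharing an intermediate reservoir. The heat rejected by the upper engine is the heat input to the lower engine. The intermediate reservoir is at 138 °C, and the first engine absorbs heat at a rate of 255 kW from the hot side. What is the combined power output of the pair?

Ẇ_total ≈ 87.6 kW

T_H = 370 °F → (370 − 32) × 5/9 = 187.78 °C = 460.93 K.
T_C = 85 °F → (85 − 32) × 5/9 = 29.44 °C = 302.59 K.
Two reversible stages in series are equivalent to a single Carnot engine between T_H and T_C, so η_total = 1 − T_C/T_H = 1 − 302.59/460.93 = 0.3435.
W_total = η_total · Q_H = 0.3435 × 255 = 87.6 kW.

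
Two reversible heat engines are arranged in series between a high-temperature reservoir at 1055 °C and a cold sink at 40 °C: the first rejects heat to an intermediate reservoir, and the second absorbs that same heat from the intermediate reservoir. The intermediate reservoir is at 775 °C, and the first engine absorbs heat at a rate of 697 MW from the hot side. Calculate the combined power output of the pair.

Ẇ_total ≈ 533 MW

T_H = 1055 °C → 1055 + 273.15 = 1328.15 K.
T_C = 40 °C → 40 + 273.15 = 313.15 K.
Two reversible stages in series are equivalent to a single Carnot engine between T_H and T_C, so η_total = 1 − T_C/T_H = 1 − 313.15/1328.15 = 0.7642.
W_total = η_total · Q_H = 0.7642 × 697 = 533 MW.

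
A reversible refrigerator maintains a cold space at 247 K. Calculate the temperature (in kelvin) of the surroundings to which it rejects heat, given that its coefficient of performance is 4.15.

T_H ≈ 307 K

COP_R = T_C/(T_H − T_C) ⇒ T_H = T_C·(1 + 1/COP_R) = 247.00 × (1 + 1/4.15) = 307 K.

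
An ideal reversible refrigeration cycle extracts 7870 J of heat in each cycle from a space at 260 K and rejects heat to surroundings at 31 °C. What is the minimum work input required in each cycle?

W_in ≈ 1340 J

T_H = 31 °C → 31 + 273.15 = 304.15 K.
For a reversible refrigerator, COP_R = T_C/(T_H − T_C) = 260.00/44.15 = 5.8890.
W = Q_C/COP_R = 7870/5.8890 = 1340 J.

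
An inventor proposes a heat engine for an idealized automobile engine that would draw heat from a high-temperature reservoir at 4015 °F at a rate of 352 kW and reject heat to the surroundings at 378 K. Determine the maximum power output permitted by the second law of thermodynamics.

T_H = 4015 °F → (4015 − 32) × 5/9 = 2212.78 °C = 2485.93 K.
By the Carnot theorem, η_max = 1 − T_C/T_H = 1 − 378.00/2485.93 = 0.8479.
W_max = η_max · Q_H = 0.8479 × 352 = 298 kW.

Ẇ_max ≈ 298 kW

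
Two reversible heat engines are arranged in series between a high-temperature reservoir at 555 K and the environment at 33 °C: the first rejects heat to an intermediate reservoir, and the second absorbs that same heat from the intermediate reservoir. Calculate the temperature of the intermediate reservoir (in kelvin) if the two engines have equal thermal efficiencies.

T_C = 33 °C → 33 + 273.15 = 306.15 K.
Equal efficiencies require 1 − T_m/T_H = 1 − T_C/T_m, i.e. T_m/T_H = T_C/T_m, so T_m = √(T_H·T_C) = √(555.00 × 306.15) = 412.2 K.

T_m ≈ 412.2 K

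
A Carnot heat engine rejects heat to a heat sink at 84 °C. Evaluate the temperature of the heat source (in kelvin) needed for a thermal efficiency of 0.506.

T_C = 84 °C → 84 + 273.15 = 357.15 K.
From η = 1 − T_C/T_H, solving for T_H gives T_H = T_C/(1 − η) = 357.15/(1 − 0.506) = 723 K.

T_H ≈ 723 K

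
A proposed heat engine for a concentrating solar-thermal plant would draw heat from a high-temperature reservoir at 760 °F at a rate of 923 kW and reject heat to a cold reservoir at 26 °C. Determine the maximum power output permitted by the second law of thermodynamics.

T_H = 760 °F → (760 − 32) × 5/9 = 404.44 °C = 677.59 K.
T_C = 26 °C → 26 + 273.15 = 299.15 K.
The second-law ceiling is the Carnot efficiency, η_max = 1 − T_C/T_H = 1 − 299.15/677.59 = 0.5585.
W_max = η_max · Q_H = 0.5585 × 923 = 516 kW.

Ẇ_max ≈ 516 kW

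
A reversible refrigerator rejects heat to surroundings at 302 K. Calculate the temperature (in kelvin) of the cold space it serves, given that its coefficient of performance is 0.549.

T_C ≈ 107.0 K

COP_R = T_C/(T_H − T_C) ⇒ T_C = T_H·COP_R/(1 + COP_R) = 302.00 × 0.549/(1 + 0.549) = 107.0 K.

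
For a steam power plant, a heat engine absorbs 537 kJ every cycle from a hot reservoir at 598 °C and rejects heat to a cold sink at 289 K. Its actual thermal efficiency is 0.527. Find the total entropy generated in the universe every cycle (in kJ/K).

ΔS_univ ≈ 0.262 kJ/K

T_H = 598 °C → 598 + 273.15 = 871.15 K.
W = η·Q_H = 0.527 × 537 = 283.0 kJ, so Q_C = Q_H − W = 254.0 kJ.
Entropy balance on the reservoirs: −Q_H/T_H = -0.6164 kJ/K, +Q_C/T_C = 0.8789 kJ/K.
ΔS_univ = −Q_H/T_H + Q_C/T_C = 0.262 kJ/K (> 0, since η = 0.527 < η_Carnot = 0.668).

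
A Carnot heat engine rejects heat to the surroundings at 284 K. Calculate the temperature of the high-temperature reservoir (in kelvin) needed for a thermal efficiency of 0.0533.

T_H ≈ 300 K

From η = 1 − T_C/T_H, solving for T_H gives T_H = T_C/(1 − η) = 284.00/(1 − 0.0533) = 300 K.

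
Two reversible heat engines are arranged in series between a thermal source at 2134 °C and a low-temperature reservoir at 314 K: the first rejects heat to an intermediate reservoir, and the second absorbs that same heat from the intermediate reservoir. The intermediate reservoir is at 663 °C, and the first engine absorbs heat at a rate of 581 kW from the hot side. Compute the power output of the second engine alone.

Ẇ₂ ≈ 150 kW

T_H = 2134 °C → 2134 + 273.15 = 2407.15 K.
T_m = 663 °C → 663 + 273.15 = 936.15 K.
Heat entering the second stage: Q_m = Q_H·(T_m/T_H) = 581 × 936.15/2407.15 = 226 kW.
Second-stage efficiency η₂ = 1 − T_C/T_m = 1 − 314.00/936.15 = 0.6646, so W₂ = η₂·Q_m = 150 kW.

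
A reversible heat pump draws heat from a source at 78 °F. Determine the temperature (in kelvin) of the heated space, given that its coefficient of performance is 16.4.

T_H ≈ 318.1 K

T_C = 78 °F → (78 − 32) × 5/9 = 25.56 °C = 298.71 K.
COP_HP = T_H/(T_H − T_C) ⇒ T_H = T_C·COP_HP/(COP_HP − 1) = 298.71 × 16.4/(16.4 − 1) = 318.1 K.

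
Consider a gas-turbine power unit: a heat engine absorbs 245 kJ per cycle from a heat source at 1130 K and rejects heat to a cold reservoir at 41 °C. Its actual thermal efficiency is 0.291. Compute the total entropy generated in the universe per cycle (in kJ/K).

ΔS_univ ≈ 0.3361 kJ/K

T_C = 41 °C → 41 + 273.15 = 314.15 K.
W = η·Q_H = 0.291 × 245 = 71.30 kJ, so Q_C = Q_H − W = 173.7 kJ.
Entropy balance on the reservoirs: −Q_H/T_H = -0.2168 kJ/K, +Q_C/T_C = 0.5529 kJ/K.
ΔS_univ = −Q_H/T_H + Q_C/T_C = 0.3361 kJ/K (> 0, since η = 0.291 < η_Carnot = 0.722).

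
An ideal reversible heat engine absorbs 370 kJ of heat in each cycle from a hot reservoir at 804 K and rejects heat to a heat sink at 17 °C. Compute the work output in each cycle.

W ≈ 236 kJ

T_C = 17 °C → 17 + 273.15 = 290.15 K.
For a reversible engine, η = 1 − T_C/T_H = 1 − 290.15/804.00 = 0.6391.
W = η·Q_H = 0.6391 × 370 = 236 kJ.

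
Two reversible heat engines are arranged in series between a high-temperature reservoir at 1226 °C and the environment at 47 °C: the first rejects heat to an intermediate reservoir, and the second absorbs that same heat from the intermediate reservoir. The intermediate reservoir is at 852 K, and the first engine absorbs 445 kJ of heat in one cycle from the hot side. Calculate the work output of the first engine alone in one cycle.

W₁ ≈ 192.1 kJ

T_H = 1226 °C → 1226 + 273.15 = 1499.15 K.
T_C = 47 °C → 47 + 273.15 = 320.15 K.
First-stage efficiency η₁ = 1 − T_m/T_H = 1 − 852.00/1499.15 = 0.4317.
W₁ = η₁·Q_H = 0.4317 × 445 = 192.1 kJ.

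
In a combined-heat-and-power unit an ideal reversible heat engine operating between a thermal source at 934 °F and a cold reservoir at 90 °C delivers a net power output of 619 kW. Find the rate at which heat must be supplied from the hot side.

T_H = 934 °F → (934 − 32) × 5/9 = 501.11 °C = 774.26 K.
T_C = 90 °C → 90 + 273.15 = 363.15 K.
Carnot efficiency: η = 1 − T_C/T_H = 1 − 363.15/774.26 = 0.5310.
Q_H = W/η = 619/0.5310 = 1166 kW.

Q̇_H ≈ 1166 kW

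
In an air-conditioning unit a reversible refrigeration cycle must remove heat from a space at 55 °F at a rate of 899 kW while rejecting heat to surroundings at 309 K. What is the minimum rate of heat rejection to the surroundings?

Q̇_H ≈ 972 kW

T_C = 55 °F → (55 − 32) × 5/9 = 12.78 °C = 285.93 K.
For a reversible cycle Q_H/Q_C = T_H/T_C, so Q_H = Q_C·T_H/T_C = 899 × 309.00/285.93 = 972 kW.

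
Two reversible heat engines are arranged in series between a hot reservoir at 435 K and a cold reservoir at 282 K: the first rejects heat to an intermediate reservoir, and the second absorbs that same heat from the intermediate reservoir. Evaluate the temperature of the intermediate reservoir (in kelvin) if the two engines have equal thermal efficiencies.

Equal efficiencies require 1 − T_m/T_H = 1 − T_C/T_m, i.e. T_m/T_H = T_C/T_m, so T_m = √(T_H·T_C) = √(435.00 × 282.00) = 350 K.

T_m ≈ 350 K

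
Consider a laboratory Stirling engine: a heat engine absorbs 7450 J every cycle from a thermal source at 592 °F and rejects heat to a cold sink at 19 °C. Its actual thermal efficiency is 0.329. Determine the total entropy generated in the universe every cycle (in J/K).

T_H = 592 °F → (592 − 32) × 5/9 = 311.11 °C = 584.26 K.
T_C = 19 °C → 19 + 273.15 = 292.15 K.
W = η·Q_H = 0.329 × 7450 = 2451 J, so Q_C = Q_H − W = 4999 J.
Entropy balance on the reservoirs: −Q_H/T_H = -12.75 J/K, +Q_C/T_C = 17.11 J/K.
ΔS_univ = −Q_H/T_H + Q_C/T_C = 4.36 J/K (> 0, since η = 0.329 < η_Carnot = 0.500).

ΔS_univ ≈ 4.36 J/K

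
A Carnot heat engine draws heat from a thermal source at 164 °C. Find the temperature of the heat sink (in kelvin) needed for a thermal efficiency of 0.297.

T_C ≈ 307.3 K

T_H = 164 °C → 164 + 273.15 = 437.15 K.
From η = 1 − T_C/T_H, T_C = T_H·(1 − η) = 437.15 × (1 − 0.297) = 307.3 K.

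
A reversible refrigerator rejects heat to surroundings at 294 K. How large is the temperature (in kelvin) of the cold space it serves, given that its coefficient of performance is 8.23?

T_C ≈ 262.1 K

COP_R = T_C/(T_H − T_C) ⇒ T_C = T_H·COP_R/(1 + COP_R) = 294.00 × 8.23/(1 + 8.23) = 262.1 K.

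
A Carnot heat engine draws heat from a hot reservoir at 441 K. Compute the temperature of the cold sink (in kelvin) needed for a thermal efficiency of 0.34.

T_C ≈ 291 K

From η = 1 − T_C/T_H, T_C = T_H·(1 − η) = 441.00 × (1 − 0.34) = 291 K.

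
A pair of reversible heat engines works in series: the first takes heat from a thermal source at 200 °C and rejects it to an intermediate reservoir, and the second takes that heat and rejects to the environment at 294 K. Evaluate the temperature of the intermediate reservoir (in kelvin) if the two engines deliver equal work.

T_m ≈ 384 K

T_H = 200 °C → 200 + 273.15 = 473.15 K.
For reversible stages Q_m = Q_H·(T_m/T_H). Setting W₁ = Q_H(1 − T_m/T_H) equal to W₂ = Q_m(1 − T_C/T_m) = Q_H·(T_m − T_C)/T_H gives T_H − T_m = T_m − T_C, so T_m = (T_H + T_C)/2 = (473.15 + 294.00)/2 = 384 K.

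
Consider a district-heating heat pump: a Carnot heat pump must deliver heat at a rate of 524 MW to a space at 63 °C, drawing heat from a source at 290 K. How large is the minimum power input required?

Ẇ_in ≈ 71.94 MW

T_H = 63 °C → 63 + 273.15 = 336.15 K.
The Carnot heat-pump COP is COP_HP = T_H/(T_H − T_C) = 336.15/46.15 = 7.2839.
W = Q_H/COP_HP = 524/7.2839 = 71.94 MW.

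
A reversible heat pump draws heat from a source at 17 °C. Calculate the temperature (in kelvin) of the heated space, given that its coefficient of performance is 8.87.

T_H ≈ 327.0 K

T_C = 17 °C → 17 + 273.15 = 290.15 K.
COP_HP = T_H/(T_H − T_C) ⇒ T_H = T_C·COP_HP/(COP_HP − 1) = 290.15 × 8.87/(8.87 − 1) = 327.0 K.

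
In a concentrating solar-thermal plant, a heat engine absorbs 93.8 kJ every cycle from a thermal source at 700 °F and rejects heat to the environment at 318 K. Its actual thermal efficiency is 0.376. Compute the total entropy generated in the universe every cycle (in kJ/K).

T_H = 700 °F → (700 − 32) × 5/9 = 371.11 °C = 644.26 K.
W = η·Q_H = 0.376 × 93.8 = 35.27 kJ, so Q_C = Q_H − W = 58.53 kJ.
Reservoir entropy changes: ΔS_H = −Q_H/T_H = −93.8/644.26 = -0.1456 kJ/K and ΔS_C = +Q_C/T_C = 58.53/318.00 = 0.1841 kJ/K.
ΔS_univ = −Q_H/T_H + Q_C/T_C = 0.0385 kJ/K (> 0, since η = 0.376 < η_Carnot = 0.506).

ΔS_univ ≈ 0.0385 kJ/K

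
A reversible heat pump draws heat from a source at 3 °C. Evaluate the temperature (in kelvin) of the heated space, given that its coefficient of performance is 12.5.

T_C = 3 °C → 3 + 273.15 = 276.15 K.
COP_HP = T_H/(T_H − T_C) ⇒ T_H = T_C·COP_HP/(COP_HP − 1) = 276.15 × 12.5/(12.5 − 1) = 300 K.

T_H ≈ 300 K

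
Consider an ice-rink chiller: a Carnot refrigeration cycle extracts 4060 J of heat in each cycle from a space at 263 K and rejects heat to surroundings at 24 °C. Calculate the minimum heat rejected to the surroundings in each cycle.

Q_H ≈ 4590 J

T_H = 24 °C → 24 + 273.15 = 297.15 K.
For a reversible cycle Q_H/Q_C = T_H/T_C, so Q_H = Q_C·T_H/T_C = 4060 × 297.15/263.00 = 4590 J.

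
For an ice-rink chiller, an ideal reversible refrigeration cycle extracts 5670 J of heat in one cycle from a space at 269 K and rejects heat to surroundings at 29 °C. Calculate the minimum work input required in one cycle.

W_in ≈ 698.7 J

T_H = 29 °C → 29 + 273.15 = 302.15 K.
For a reversible refrigerator, COP_R = T_C/(T_H − T_C) = 269.00/33.15 = 8.1146.
W = Q_C/COP_R = 5670/8.1146 = 698.7 J.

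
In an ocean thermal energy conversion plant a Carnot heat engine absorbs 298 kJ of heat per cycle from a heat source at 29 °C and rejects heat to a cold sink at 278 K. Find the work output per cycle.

T_H = 29 °C → 29 + 273.15 = 302.15 K.
For a reversible engine, η = 1 − T_C/T_H = 1 − 278.00/302.15 = 0.0799.
W = η·Q_H = 0.0799 × 298 = 23.8 kJ.

W ≈ 23.8 kJ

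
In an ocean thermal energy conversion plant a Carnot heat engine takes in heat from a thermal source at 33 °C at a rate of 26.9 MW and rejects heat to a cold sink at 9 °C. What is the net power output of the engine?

T_H = 33 °C → 33 + 273.15 = 306.15 K.
T_C = 9 °C → 9 + 273.15 = 282.15 K.
Since the cycle is reversible, η = 1 − T_C/T_H = 1 − 282.15/306.15 = 0.0784.
W = η·Q_H = 0.0784 × 26.9 = 2.109 MW.

Ẇ ≈ 2.109 MW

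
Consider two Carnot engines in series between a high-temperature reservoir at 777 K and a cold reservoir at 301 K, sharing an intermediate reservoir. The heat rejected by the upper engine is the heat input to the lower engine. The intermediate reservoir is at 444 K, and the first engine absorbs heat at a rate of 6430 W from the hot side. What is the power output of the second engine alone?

Ẇ₂ ≈ 1183 W

Heat entering the second stage: Q_m = Q_H·(T_m/T_H) = 6430 × 444.00/777.00 = 3674 W.
Second-stage efficiency η₂ = 1 − T_C/T_m = 1 − 301.00/444.00 = 0.3221, so W₂ = η₂·Q_m = 1183 W.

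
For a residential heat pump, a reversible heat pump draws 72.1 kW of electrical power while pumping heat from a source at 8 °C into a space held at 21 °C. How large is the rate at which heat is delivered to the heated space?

T_H = 21 °C → 21 + 273.15 = 294.15 K.
T_C = 8 °C → 8 + 273.15 = 281.15 K.
Reversible heating COP: COP_HP = T_H/(T_H − T_C) = 294.15/13.00 = 22.6269.
Q_H = COP_HP · W = 22.6269 × 72.1 = 1630 kW.

Q̇_H ≈ 1630 kW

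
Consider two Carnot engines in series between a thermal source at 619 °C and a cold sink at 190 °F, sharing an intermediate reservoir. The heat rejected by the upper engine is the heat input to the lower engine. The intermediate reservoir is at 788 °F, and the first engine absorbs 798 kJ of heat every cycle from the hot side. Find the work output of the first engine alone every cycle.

W₁ ≈ 178.0 kJ

T_H = 619 °C → 619 + 273.15 = 892.15 K.
T_C = 190 °F → (190 − 32) × 5/9 = 87.78 °C = 360.93 K.
T_m = 788 °F → (788 − 32) × 5/9 = 420.00 °C = 693.15 K.
First-stage efficiency η₁ = 1 − T_m/T_H = 1 − 693.15/892.15 = 0.2231.
W₁ = η₁·Q_H = 0.2231 × 798 = 178.0 kJ.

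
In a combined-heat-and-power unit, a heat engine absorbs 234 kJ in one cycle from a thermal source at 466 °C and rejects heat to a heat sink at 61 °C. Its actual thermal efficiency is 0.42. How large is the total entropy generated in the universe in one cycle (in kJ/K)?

T_H = 466 °C → 466 + 273.15 = 739.15 K.
T_C = 61 °C → 61 + 273.15 = 334.15 K.
W = η·Q_H = 0.42 × 234 = 98.28 kJ, so Q_C = Q_H − W = 135.7 kJ.
The hot reservoir loses entropy Q_H/T_H = 234/739.15 = 0.3166 kJ/K; the cold reservoir gains Q_C/T_C = 135.7/334.15 = 0.4062 kJ/K.
ΔS_univ = −Q_H/T_H + Q_C/T_C = 0.08959 kJ/K (> 0, since η = 0.42 < η_Carnot = 0.548).

ΔS_univ ≈ 0.08959 kJ/K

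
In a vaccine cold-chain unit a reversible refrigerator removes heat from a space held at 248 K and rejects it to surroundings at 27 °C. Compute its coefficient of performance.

T_H = 27 °C → 27 + 273.15 = 300.15 K.
For a reversible refrigerator, COP_R = T_C/(T_H − T_C) = 248.00/(300.15 − 248.00) = 4.756.

COP_R ≈ 4.756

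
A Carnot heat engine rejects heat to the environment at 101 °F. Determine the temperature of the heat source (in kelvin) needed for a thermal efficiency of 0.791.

T_C = 101 °F → (101 − 32) × 5/9 = 38.33 °C = 311.48 K.
From η = 1 − T_C/T_H, solving for T_H gives T_H = T_C/(1 − η) = 311.48/(1 − 0.791) = 1490 K.

T_H ≈ 1490 K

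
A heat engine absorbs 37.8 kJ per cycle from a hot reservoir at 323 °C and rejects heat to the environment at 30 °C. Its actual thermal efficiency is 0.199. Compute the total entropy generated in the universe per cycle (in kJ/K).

ΔS_univ ≈ 0.03647 kJ/K

T_H = 323 °C → 323 + 273.15 = 596.15 K.
T_C = 30 °C → 30 + 273.15 = 303.15 K.
W = η·Q_H = 0.199 × 37.8 = 7.522 kJ, so Q_C = Q_H − W = 30.28 kJ.
Reservoir entropy changes: ΔS_H = −Q_H/T_H = −37.8/596.15 = -0.06341 kJ/K and ΔS_C = +Q_C/T_C = 30.28/303.15 = 0.09988 kJ/K.
ΔS_univ = −Q_H/T_H + Q_C/T_C = 0.03647 kJ/K (> 0, since η = 0.199 < η_Carnot = 0.491).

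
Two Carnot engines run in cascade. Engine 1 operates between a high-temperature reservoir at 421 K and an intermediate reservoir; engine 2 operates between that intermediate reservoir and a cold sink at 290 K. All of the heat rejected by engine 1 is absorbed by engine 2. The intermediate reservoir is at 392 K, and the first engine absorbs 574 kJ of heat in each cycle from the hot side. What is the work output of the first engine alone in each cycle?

First-stage efficiency η₁ = 1 − T_m/T_H = 1 − 392.00/421.00 = 0.0689.
W₁ = η₁·Q_H = 0.0689 × 574 = 39.5 kJ.

W₁ ≈ 39.5 kJ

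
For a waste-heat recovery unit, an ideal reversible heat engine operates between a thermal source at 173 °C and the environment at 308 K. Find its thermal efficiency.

T_H = 173 °C → 173 + 273.15 = 446.15 K.
The Carnot efficiency is η = 1 − T_C/T_H = 1 − 308.00/446.15 = 0.3096.

η ≈ 0.3096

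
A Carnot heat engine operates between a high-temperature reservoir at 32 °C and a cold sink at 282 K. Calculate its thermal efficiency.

T_H = 32 °C → 32 + 273.15 = 305.15 K.
For a reversible engine, η = 1 − T_C/T_H = 1 − 282.00/305.15 = 0.0759.

η ≈ 0.0759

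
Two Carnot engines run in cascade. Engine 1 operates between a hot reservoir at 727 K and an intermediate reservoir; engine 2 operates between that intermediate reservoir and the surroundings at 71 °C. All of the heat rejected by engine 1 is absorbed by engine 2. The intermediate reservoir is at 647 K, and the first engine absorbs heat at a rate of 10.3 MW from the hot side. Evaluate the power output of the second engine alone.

Ẇ₂ ≈ 4.29 MW

T_C = 71 °C → 71 + 273.15 = 344.15 K.
Heat entering the second stage: Q_m = Q_H·(T_m/T_H) = 10.3 × 647.00/727.00 = 9.17 MW.
Second-stage efficiency η₂ = 1 − T_C/T_m = 1 − 344.15/647.00 = 0.4681, so W₂ = η₂·Q_m = 4.29 MW.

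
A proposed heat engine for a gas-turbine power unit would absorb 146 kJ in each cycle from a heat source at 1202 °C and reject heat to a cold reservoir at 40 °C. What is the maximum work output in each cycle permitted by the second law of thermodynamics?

T_H = 1202 °C → 1202 + 273.15 = 1475.15 K.
T_C = 40 °C → 40 + 273.15 = 313.15 K.
The second-law ceiling is the Carnot efficiency, η_max = 1 − T_C/T_H = 1 − 313.15/1475.15 = 0.7877.
W_max = η_max · Q_H = 0.7877 × 146 = 115.0 kJ.

W_max ≈ 115.0 kJ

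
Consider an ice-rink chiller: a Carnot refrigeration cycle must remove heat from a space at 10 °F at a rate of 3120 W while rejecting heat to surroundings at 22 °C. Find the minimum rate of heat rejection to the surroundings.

T_H = 22 °C → 22 + 273.15 = 295.15 K.
T_C = 10 °F → (10 − 32) × 5/9 = -12.22 °C = 260.93 K.
For a reversible cycle Q_H/Q_C = T_H/T_C, so Q_H = Q_C·T_H/T_C = 3120 × 295.15/260.93 = 3530 W.

Q̇_H ≈ 3530 W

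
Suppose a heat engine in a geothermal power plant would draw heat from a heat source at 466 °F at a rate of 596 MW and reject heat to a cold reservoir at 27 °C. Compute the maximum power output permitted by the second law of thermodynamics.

Ẇ_max ≈ 248.1 MW

T_H = 466 °F → (466 − 32) × 5/9 = 241.11 °C = 514.26 K.
T_C = 27 °C → 27 + 273.15 = 300.15 K.
The upper bound on efficiency is η_max = 1 − T_C/T_H = 1 − 300.15/514.26 = 0.4163.
W_max = η_max · Q_H = 0.4163 × 596 = 248.1 MW.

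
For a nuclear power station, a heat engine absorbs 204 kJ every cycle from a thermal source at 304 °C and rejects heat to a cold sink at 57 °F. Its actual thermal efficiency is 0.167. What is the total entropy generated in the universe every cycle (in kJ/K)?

ΔS_univ ≈ 0.2386 kJ/K

T_H = 304 °C → 304 + 273.15 = 577.15 K.
T_C = 57 °F → (57 − 32) × 5/9 = 13.89 °C = 287.04 K.
W = η·Q_H = 0.167 × 204 = 34.07 kJ, so Q_C = Q_H − W = 169.9 kJ.
Reservoir entropy changes: ΔS_H = −Q_H/T_H = −204/577.15 = -0.3535 kJ/K and ΔS_C = +Q_C/T_C = 169.9/287.04 = 0.5920 kJ/K.
ΔS_univ = −Q_H/T_H + Q_C/T_C = 0.2386 kJ/K (> 0, since η = 0.167 < η_Carnot = 0.503).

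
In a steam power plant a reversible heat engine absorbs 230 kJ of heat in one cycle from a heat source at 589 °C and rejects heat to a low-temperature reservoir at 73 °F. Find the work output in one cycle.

W ≈ 151 kJ

T_H = 589 °C → 589 + 273.15 = 862.15 K.
T_C = 73 °F → (73 − 32) × 5/9 = 22.78 °C = 295.93 K.
Since the cycle is reversible, η = 1 − T_C/T_H = 1 − 295.93/862.15 = 0.6568.
W = η·Q_H = 0.6568 × 230 = 151 kJ.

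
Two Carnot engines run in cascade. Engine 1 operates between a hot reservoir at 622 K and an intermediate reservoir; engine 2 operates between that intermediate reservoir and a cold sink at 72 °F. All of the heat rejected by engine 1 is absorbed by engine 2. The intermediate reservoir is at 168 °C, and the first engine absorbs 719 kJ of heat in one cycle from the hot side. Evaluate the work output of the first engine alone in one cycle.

W₁ ≈ 209.1 kJ

T_C = 72 °F → (72 − 32) × 5/9 = 22.22 °C = 295.37 K.
T_m = 168 °C → 168 + 273.15 = 441.15 K.
First-stage efficiency η₁ = 1 − T_m/T_H = 1 − 441.15/622.00 = 0.2908.
W₁ = η₁·Q_H = 0.2908 × 719 = 209.1 kJ.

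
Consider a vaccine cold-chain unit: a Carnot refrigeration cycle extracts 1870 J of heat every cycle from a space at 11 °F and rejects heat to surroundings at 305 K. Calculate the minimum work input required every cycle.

T_C = 11 °F → (11 − 32) × 5/9 = -11.67 °C = 261.48 K.
COP_R = T_C/(T_H − T_C) = 261.48/43.52 = 6.0088.
W = Q_C/COP_R = 1870/6.0088 = 311.2 J.

W_in ≈ 311.2 J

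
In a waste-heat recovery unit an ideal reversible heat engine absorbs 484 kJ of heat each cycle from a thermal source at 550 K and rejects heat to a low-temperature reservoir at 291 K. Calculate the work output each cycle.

W ≈ 227.9 kJ

Carnot efficiency: η = 1 − T_C/T_H = 1 − 291.00/550.00 = 0.4709.
W = η·Q_H = 0.4709 × 484 = 227.9 kJ.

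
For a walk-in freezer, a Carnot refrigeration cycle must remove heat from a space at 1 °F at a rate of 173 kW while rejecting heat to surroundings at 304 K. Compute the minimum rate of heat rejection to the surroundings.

Q̇_H ≈ 205 kW

T_C = 1 °F → (1 − 32) × 5/9 = -17.22 °C = 255.93 K.
For a reversible cycle Q_H/Q_C = T_H/T_C, so Q_H = Q_C·T_H/T_C = 173 × 304.00/255.93 = 205 kW.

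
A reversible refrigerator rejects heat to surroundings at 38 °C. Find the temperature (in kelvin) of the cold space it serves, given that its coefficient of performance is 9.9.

T_C ≈ 283 K

T_H = 38 °C → 38 + 273.15 = 311.15 K.
COP_R = T_C/(T_H − T_C) ⇒ T_C = T_H·COP_R/(1 + COP_R) = 311.15 × 9.9/(1 + 9.9) = 283 K.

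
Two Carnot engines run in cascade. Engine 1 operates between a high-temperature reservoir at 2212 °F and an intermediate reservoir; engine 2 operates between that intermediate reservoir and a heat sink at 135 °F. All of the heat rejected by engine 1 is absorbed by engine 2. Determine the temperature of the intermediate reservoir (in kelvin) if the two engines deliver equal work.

T_m ≈ 907 K

T_H = 2212 °F → (2212 − 32) × 5/9 = 1211.11 °C = 1484.26 K.
T_C = 135 °F → (135 − 32) × 5/9 = 57.22 °C = 330.37 K.
For reversible stages Q_m = Q_H·(T_m/T_H). Setting W₁ = Q_H(1 − T_m/T_H) equal to W₂ = Q_m(1 − T_C/T_m) = Q_H·(T_m − T_C)/T_H gives T_H − T_m = T_m − T_C, so T_m = (T_H + T_C)/2 = (1484.26 + 330.37)/2 = 907 K.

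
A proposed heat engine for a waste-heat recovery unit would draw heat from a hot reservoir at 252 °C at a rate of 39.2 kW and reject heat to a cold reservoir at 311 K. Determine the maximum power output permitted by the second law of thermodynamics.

T_H = 252 °C → 252 + 273.15 = 525.15 K.
By the Carnot theorem, η_max = 1 − T_C/T_H = 1 − 311.00/525.15 = 0.4078.
W_max = η_max · Q_H = 0.4078 × 39.2 = 16.0 kW.

Ẇ_max ≈ 16.0 kW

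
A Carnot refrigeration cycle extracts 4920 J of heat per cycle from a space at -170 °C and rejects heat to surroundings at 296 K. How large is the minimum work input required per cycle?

W_in ≈ 9200 J

T_C = -170 °C → -170 + 273.15 = 103.15 K.
The reversible coefficient of performance is COP_R = T_C/(T_H − T_C) = 103.15/192.85 = 0.5349.
W = Q_C/COP_R = 4920/0.5349 = 9200 J.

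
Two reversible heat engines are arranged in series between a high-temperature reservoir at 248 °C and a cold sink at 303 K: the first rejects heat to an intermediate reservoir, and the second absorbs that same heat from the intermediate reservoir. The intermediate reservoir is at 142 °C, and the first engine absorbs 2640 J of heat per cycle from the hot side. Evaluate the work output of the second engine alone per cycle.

T_H = 248 °C → 248 + 273.15 = 521.15 K.
T_m = 142 °C → 142 + 273.15 = 415.15 K.
Heat entering the second stage: Q_m = Q_H·(T_m/T_H) = 2640 × 415.15/521.15 = 2103 J.
Second-stage efficiency η₂ = 1 − T_C/T_m = 1 − 303.00/415.15 = 0.2701, so W₂ = η₂·Q_m = 568.1 J.

W₂ ≈ 568.1 J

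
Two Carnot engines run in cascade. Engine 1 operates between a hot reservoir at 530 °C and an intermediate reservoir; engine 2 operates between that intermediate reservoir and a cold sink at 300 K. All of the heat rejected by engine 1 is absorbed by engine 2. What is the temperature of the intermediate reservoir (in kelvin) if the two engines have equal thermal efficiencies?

T_m ≈ 491 K

T_H = 530 °C → 530 + 273.15 = 803.15 K.
Equal efficiencies require 1 − T_m/T_H = 1 − T_C/T_m, i.e. T_m/T_H = T_C/T_m, so T_m = √(T_H·T_C) = √(803.15 × 300.00) = 491 K.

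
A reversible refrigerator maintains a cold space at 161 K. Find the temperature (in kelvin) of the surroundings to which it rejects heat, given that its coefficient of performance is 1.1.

COP_R = T_C/(T_H − T_C) ⇒ T_H = T_C·(1 + 1/COP_R) = 161.00 × (1 + 1/1.1) = 307.4 K.

T_H ≈ 307.4 K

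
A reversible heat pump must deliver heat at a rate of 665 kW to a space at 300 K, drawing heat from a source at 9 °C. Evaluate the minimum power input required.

T_C = 9 °C → 9 + 273.15 = 282.15 K.
COP_HP = T_H/(T_H − T_C) = 300.00/17.85 = 16.8067.
W = Q_H/COP_HP = 665/16.8067 = 39.57 kW.

Ẇ_in ≈ 39.57 kW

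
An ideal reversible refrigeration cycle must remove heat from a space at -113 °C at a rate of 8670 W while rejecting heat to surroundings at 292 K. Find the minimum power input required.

Ẇ_in ≈ 7140 W

T_C = -113 °C → -113 + 273.15 = 160.15 K.
COP_R = T_C/(T_H − T_C) = 160.15/131.85 = 1.2146.
W = Q_C/COP_R = 8670/1.2146 = 7140 W.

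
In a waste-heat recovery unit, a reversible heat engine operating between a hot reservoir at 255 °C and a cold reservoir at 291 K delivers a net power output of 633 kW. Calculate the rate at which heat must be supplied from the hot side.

T_H = 255 °C → 255 + 273.15 = 528.15 K.
The Carnot efficiency is η = 1 − T_C/T_H = 1 − 291.00/528.15 = 0.4490.
Q_H = W/η = 633/0.4490 = 1410 kW.

Q̇_H ≈ 1410 kW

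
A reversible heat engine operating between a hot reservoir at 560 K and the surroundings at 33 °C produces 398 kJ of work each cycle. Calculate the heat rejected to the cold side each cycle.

T_C = 33 °C → 33 + 273.15 = 306.15 K.
η_rev = 1 − T_C/T_H = 1 − 306.15/560.00 = 0.4533.
Since Q_C/Q_H = T_C/T_H and Q_H = W/η, Q_C = W·T_C/(T_H − T_C) = 398 × 306.15/253.85 = 480 kJ.

Q_C ≈ 480 kJ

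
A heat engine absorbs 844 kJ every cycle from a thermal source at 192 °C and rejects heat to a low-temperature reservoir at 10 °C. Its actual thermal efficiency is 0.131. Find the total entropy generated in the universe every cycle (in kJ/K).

ΔS_univ ≈ 0.7758 kJ/K

T_H = 192 °C → 192 + 273.15 = 465.15 K.
T_C = 10 °C → 10 + 273.15 = 283.15 K.
W = η·Q_H = 0.131 × 844 = 110.6 kJ, so Q_C = Q_H − W = 733.4 kJ.
Reservoir entropy changes: ΔS_H = −Q_H/T_H = −844/465.15 = -1.814 kJ/K and ΔS_C = +Q_C/T_C = 733.4/283.15 = 2.590 kJ/K.
ΔS_univ = −Q_H/T_H + Q_C/T_C = 0.7758 kJ/K (> 0, since η = 0.131 < η_Carnot = 0.391).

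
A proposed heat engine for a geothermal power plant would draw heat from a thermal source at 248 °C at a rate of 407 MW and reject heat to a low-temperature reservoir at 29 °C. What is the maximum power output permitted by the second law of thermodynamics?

Ẇ_max ≈ 171 MW

T_H = 248 °C → 248 + 273.15 = 521.15 K.
T_C = 29 °C → 29 + 273.15 = 302.15 K.
The upper bound on efficiency is η_max = 1 − T_C/T_H = 1 − 302.15/521.15 = 0.4202.
W_max = η_max · Q_H = 0.4202 × 407 = 171 MW.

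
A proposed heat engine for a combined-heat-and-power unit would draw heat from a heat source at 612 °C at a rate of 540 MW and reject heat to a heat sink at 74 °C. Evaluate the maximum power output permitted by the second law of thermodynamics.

T_H = 612 °C → 612 + 273.15 = 885.15 K.
T_C = 74 °C → 74 + 273.15 = 347.15 K.
By the Carnot theorem, η_max = 1 − T_C/T_H = 1 − 347.15/885.15 = 0.6078.
W_max = η_max · Q_H = 0.6078 × 540 = 328 MW.

Ẇ_max ≈ 328 MW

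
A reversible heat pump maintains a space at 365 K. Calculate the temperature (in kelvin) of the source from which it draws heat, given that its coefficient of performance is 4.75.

COP_HP = T_H/(T_H − T_C) ⇒ T_C = T_H·(COP_HP − 1)/COP_HP = 365.00 × (4.75 − 1)/4.75 = 288.2 K.

T_C ≈ 288.2 K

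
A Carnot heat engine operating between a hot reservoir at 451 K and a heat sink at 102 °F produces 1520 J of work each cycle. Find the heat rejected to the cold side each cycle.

Q_C ≈ 3413 J

T_C = 102 °F → (102 − 32) × 5/9 = 38.89 °C = 312.04 K.
The Carnot efficiency is η = 1 − T_C/T_H = 1 − 312.04/451.00 = 0.3081.
Since Q_C/Q_H = T_C/T_H and Q_H = W/η, Q_C = W·T_C/(T_H − T_C) = 1520 × 312.04/138.96 = 3413 J.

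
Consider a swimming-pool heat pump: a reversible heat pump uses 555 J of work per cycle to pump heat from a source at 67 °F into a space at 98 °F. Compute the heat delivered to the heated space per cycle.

Q_H ≈ 9984 J

T_H = 98 °F → (98 − 32) × 5/9 = 36.67 °C = 309.82 K.
T_C = 67 °F → (67 − 32) × 5/9 = 19.44 °C = 292.59 K.
The Carnot heat-pump COP is COP_HP = T_H/(T_H − T_C) = 309.82/17.22 = 17.9894.
Q_H = COP_HP · W = 17.9894 × 555 = 9984 J.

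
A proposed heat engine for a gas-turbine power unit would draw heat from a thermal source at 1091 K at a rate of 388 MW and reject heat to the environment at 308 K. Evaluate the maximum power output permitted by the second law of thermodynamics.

Ẇ_max ≈ 278 MW

The upper bound on efficiency is η_max = 1 − T_C/T_H = 1 − 308.00/1091.00 = 0.7177.
W_max = η_max · Q_H = 0.7177 × 388 = 278 MW.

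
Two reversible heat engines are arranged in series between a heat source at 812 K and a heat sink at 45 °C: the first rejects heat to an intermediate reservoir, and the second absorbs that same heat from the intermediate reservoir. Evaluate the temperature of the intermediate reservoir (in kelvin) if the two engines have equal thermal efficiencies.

T_m ≈ 508.3 K

T_C = 45 °C → 45 + 273.15 = 318.15 K.
Equal efficiencies require 1 − T_m/T_H = 1 − T_C/T_m, i.e. T_m/T_H = T_C/T_m, so T_m = √(T_H·T_C) = √(812.00 × 318.15) = 508.3 K.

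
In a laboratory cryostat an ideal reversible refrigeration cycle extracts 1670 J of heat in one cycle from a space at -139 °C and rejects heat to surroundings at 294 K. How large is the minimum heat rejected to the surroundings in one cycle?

T_C = -139 °C → -139 + 273.15 = 134.15 K.
For a reversible cycle Q_H/Q_C = T_H/T_C, so Q_H = Q_C·T_H/T_C = 1670 × 294.00/134.15 = 3660 J.

Q_H ≈ 3660 J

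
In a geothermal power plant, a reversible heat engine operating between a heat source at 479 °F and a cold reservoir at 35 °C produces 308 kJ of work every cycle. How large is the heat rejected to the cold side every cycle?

Q_C ≈ 445 kJ

T_H = 479 °F → (479 − 32) × 5/9 = 248.33 °C = 521.48 K.
T_C = 35 °C → 35 + 273.15 = 308.15 K.
Since the cycle is reversible, η = 1 − T_C/T_H = 1 − 308.15/521.48 = 0.4091.
Since Q_C/Q_H = T_C/T_H and Q_H = W/η, Q_C = W·T_C/(T_H − T_C) = 308 × 308.15/213.33 = 445 kJ.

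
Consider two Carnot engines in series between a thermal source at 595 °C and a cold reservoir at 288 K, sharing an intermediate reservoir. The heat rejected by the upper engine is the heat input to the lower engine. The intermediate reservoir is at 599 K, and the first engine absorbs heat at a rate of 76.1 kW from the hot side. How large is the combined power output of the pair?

Ẇ_total ≈ 50.9 kW

T_H = 595 °C → 595 + 273.15 = 868.15 K.
Two reversible stages in series are equivalent to a single Carnot engine between T_H and T_C, so η_total = 1 − T_C/T_H = 1 − 288.00/868.15 = 0.6683.
W_total = η_total · Q_H = 0.6683 × 76.1 = 50.9 kW.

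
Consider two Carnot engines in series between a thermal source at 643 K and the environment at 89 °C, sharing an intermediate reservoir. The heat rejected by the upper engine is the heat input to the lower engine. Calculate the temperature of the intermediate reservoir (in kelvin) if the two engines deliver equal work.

T_C = 89 °C → 89 + 273.15 = 362.15 K.
For reversible stages Q_m = Q_H·(T_m/T_H). Setting W₁ = Q_H(1 − T_m/T_H) equal to W₂ = Q_m(1 − T_C/T_m) = Q_H·(T_m − T_C)/T_H gives T_H − T_m = T_m − T_C, so T_m = (T_H + T_C)/2 = (643.00 + 362.15)/2 = 502.6 K.

T_m ≈ 502.6 K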